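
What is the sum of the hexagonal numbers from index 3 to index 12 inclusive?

Σ i(2i−1) = 2Σi² − Σi over i = 3..12.
Σi = 78 − 3 = 75 and Σi² = 650 − 5 = 645.
2·645 − 1·75 = 1215.

1215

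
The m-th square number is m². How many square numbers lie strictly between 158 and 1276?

The n-th square number is n².
Smallest index with value > 158: n = 13 (giving 169).
Largest index with value < 1276: n = 35 (giving 1225).
Indices 13 through 35: 23 terms.

23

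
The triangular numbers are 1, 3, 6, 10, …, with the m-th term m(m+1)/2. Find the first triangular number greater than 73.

78

Solve n(n+1)/2 > 73 for integer n.
The largest n with value ≤ 73 is 11 (since 66 ≤ 73 < 78), so the first above is n = 12, value 78.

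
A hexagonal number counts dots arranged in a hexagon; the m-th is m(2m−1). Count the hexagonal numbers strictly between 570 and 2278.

16

The n-th hexagonal number is n(2n−1).
Smallest index with value > 570: n = 18 (giving 630).
Largest index with value < 2278: n = 33 (giving 2145).
Indices 18 through 33: 16 terms.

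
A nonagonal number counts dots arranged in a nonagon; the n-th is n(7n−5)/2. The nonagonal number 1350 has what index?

20

Set n(7n−5)/2 = 1350, giving 7n² − 5n − 2700 = 0.
The discriminant is 25 + 56·1350 = 75625, and √75625 = 275.
So n = (5 + 275) / 14 = 280/14 = 20.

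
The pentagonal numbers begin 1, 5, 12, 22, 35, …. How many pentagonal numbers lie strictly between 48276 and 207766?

193

The n-th pentagonal number is n(3n−1)/2.
Smallest index with value > 48276: n = 180 (giving 48510).
Largest index with value < 207766: n = 372 (giving 207390).
Indices 180 through 372: 193 terms.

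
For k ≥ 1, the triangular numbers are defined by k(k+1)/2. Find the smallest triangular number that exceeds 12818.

12880

Solve n(n+1)/2 > 12818 for integer n.
The largest n with value ≤ 12818 is 159 (since 12720 ≤ 12818 < 12880), so the first above is n = 160, value 12880.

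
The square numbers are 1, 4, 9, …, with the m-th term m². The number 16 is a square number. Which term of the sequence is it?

4

We need n² = 16, so n = √16 = 4.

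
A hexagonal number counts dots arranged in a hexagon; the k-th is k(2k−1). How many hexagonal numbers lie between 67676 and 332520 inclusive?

The n-th hexagonal number is n(2n−1).
Smallest index with value ≥ 67676: n = 185 (giving 68265).
Largest index with value ≤ 332520: n = 408 (giving 332520).
Indices 185 through 408: 224 terms.

224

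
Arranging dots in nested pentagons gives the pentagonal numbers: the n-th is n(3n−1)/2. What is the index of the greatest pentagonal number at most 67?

Solve n(3n−1)/2 ≤ 67 for integer n.
n = 6 gives 51 ≤ 67, while n = 7 gives 70 > 67; so the answer is index 6.

6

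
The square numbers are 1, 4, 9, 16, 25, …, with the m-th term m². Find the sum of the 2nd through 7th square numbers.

139

Σ_{i=2}^{7} i² = 140 − 1 = 139.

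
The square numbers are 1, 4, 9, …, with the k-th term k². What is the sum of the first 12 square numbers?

Σ_{i=1}^{12} i² = 12·13·25/6 = 650.

650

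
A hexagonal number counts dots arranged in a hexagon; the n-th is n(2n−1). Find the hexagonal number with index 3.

3·(2·3 − 1) = 3·5 = 15.

15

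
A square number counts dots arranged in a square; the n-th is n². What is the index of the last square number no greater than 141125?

375

Solve n² ≤ 141125 for integer n.
n = 375 gives 140625 ≤ 141125, while n = 376 gives 141376 > 141125; so the answer is index 375.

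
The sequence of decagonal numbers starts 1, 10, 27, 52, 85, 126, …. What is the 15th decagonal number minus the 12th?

15·(4·15 − 3) = 855 and 12·(4·12 − 3) = 540.
Difference: 855 − 540 = 315.

315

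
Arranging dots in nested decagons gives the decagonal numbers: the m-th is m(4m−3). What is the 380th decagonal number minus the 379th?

Consecutive decagonal numbers differ by 8n − 7: here 8·380 − 7 = 3033.

3033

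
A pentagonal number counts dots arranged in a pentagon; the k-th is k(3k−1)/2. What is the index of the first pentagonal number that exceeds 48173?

Solve n(3n−1)/2 > 48173 for integer n.
The largest n with value ≤ 48173 is 179 (since 47972 ≤ 48173 < 48510), so the first above is n = 180, value 48510.

180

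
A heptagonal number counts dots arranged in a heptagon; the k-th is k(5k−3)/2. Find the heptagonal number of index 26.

1651

The 26th heptagonal number is n(5n−3)/2 with n = 26.
26·(5·26 − 3)/2 = 26·127/2 = 1651.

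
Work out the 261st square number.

68121

261² = 68121.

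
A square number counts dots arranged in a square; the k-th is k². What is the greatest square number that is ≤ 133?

Solve n² ≤ 133 for integer n.
n = 11 gives 121 ≤ 133, while n = 12 gives 144 > 133; so the answer is 121.

121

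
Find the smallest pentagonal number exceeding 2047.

Solve n(3n−1)/2 > 2047 for integer n.
The largest n with value ≤ 2047 is 37 (since 2035 ≤ 2047 < 2147), so the first above is n = 38, value 2147.

2147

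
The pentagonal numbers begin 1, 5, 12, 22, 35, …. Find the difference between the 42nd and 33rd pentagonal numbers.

1008

42·(3·42 − 1)/2 = 2625 and 33·(3·33 − 1)/2 = 1617.
Difference: 2625 − 1617 = 1008.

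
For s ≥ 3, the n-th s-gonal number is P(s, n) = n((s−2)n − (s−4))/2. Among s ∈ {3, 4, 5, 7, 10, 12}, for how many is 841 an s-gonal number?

s = 3: P(3, 40) = 820 and P(3, 41) = 861; 841 is not s-gonal.
s = 4: P(4, 29) = 841. ✓
s = 5: P(5, 23) = 782 and P(5, 24) = 852; 841 is not s-gonal.
s = 7: P(7, 18) = 783 and P(7, 19) = 874; 841 is not s-gonal.
s = 10: P(10, 14) = 742 and P(10, 15) = 855; 841 is not s-gonal.
s = 12: P(12, 13) = 793 and P(12, 14) = 924; 841 is not s-gonal.
Hits: s ∈ {4} → 1.

1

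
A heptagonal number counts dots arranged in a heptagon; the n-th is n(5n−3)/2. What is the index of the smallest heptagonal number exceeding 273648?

Solve n(5n−3)/2 > 273648 for integer n.
The largest n with value ≤ 273648 is 331 (since 273406 ≤ 273648 < 275062), so the first above is n = 332, value 275062.

332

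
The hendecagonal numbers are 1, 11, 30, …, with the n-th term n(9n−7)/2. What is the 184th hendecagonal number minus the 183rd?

1648

Consecutive hendecagonal numbers differ by 9n − 8: here 9·184 − 8 = 1648.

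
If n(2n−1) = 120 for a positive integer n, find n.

8

Set n(2n−1) = 120, giving 2n² − n − 120 = 0.
The discriminant is 1 + 8·120 = 961, and √961 = 31.
So n = (1 + 31) / 4 = 32/4 = 8.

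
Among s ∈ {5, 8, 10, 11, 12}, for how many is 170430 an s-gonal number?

1

s = 5: P(5, 337) = 170185 and P(5, 338) = 171197; 170430 is not s-gonal.
s = 8: P(8, 238) = 169456 and P(8, 239) = 170885; 170430 is not s-gonal.
s = 10: P(10, 206) = 169126 and P(10, 207) = 170775; 170430 is not s-gonal.
s = 11: P(11, 195) = 170430. ✓
s = 12: P(12, 185) = 170385 and P(12, 186) = 172236; 170430 is not s-gonal.
Hits: s ∈ {11} → 1.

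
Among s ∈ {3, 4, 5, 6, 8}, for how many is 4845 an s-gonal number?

s = 3: P(3, 97) = 4753 and P(3, 98) = 4851; 4845 is not s-gonal.
s = 4: P(4, 69) = 4761 and P(4, 70) = 4900; 4845 is not s-gonal.
s = 5: P(5, 57) = 4845. ✓
s = 6: P(6, 49) = 4753 and P(6, 50) = 4950; 4845 is not s-gonal.
s = 8: P(8, 40) = 4720 and P(8, 41) = 4961; 4845 is not s-gonal.
Hits: s ∈ {5} → 1.

1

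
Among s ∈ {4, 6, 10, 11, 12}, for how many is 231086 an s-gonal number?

s = 4: P(4, 480) = 230400 and P(4, 481) = 231361; 231086 is not s-gonal.
s = 6: P(6, 340) = 230860 and P(6, 341) = 232221; 231086 is not s-gonal.
s = 10: P(10, 240) = 229680 and P(10, 241) = 231601; 231086 is not s-gonal.
s = 11: P(11, 227) = 231086. ✓
s = 12: P(12, 215) = 230265 and P(12, 216) = 232416; 231086 is not s-gonal.
Hits: s ∈ {11} → 1.

1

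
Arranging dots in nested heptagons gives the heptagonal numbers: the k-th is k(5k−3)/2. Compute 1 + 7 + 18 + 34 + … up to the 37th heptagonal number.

Σ i(5i−3)/2 = (5Σi² − 3Σi) / 2 over i = 1..37.
Σi = 703 and Σi² = 17575.
(5·17575 − 3·703) / 2 = 85766/2 = 42883.

42883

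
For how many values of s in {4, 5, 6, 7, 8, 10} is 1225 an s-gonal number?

2

s = 4: P(4, 35) = 1225. ✓
s = 5: P(5, 28) = 1162 and P(5, 29) = 1247; 1225 is not s-gonal.
s = 6: P(6, 25) = 1225. ✓
s = 7: P(7, 22) = 1177 and P(7, 23) = 1288; 1225 is not s-gonal.
s = 8: P(8, 20) = 1160 and P(8, 21) = 1281; 1225 is not s-gonal.
s = 10: P(10, 17) = 1105 and P(10, 18) = 1242; 1225 is not s-gonal.
Hits: s ∈ {4, 6} → 2.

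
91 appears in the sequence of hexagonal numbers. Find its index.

Set n(2n−1) = 91, giving 2n² − n − 91 = 0.
The discriminant is 1 + 8·91 = 729, and √729 = 27.
So n = (1 + 27) / 4 = 28/4 = 7.

7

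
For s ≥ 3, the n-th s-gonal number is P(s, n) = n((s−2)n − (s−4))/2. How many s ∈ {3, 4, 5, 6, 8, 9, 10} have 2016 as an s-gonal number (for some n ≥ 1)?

s = 3: P(3, 63) = 2016. ✓
s = 4: P(4, 44) = 1936 and P(4, 45) = 2025; 2016 is not s-gonal.
s = 5: P(5, 36) = 1926 and P(5, 37) = 2035; 2016 is not s-gonal.
s = 6: P(6, 32) = 2016. ✓
s = 8: P(8, 26) = 1976 and P(8, 27) = 2133; 2016 is not s-gonal.
s = 9: P(9, 24) = 1956 and P(9, 25) = 2125; 2016 is not s-gonal.
s = 10: P(10, 22) = 1870 and P(10, 23) = 2047; 2016 is not s-gonal.
Hits: s ∈ {3, 6} → 2.

2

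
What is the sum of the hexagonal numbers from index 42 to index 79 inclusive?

285019

Σ i(2i−1) = 2Σi² − Σi over i = 42..79.
Σi = 3160 − 861 = 2299 and Σi² = 167480 − 23821 = 143659.
2·143659 − 1·2299 = 285019.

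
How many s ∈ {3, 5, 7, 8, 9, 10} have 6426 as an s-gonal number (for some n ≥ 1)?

s = 3: P(3, 112) = 6328 and P(3, 113) = 6441; 6426 is not s-gonal.
s = 5: P(5, 65) = 6305 and P(5, 66) = 6501; 6426 is not s-gonal.
s = 7: P(7, 51) = 6426. ✓
s = 8: P(8, 46) = 6256 and P(8, 47) = 6533; 6426 is not s-gonal.
s = 9: P(9, 43) = 6364 and P(9, 44) = 6666; 6426 is not s-gonal.
s = 10: P(10, 40) = 6280 and P(10, 41) = 6601; 6426 is not s-gonal.
Hits: s ∈ {7} → 1.

1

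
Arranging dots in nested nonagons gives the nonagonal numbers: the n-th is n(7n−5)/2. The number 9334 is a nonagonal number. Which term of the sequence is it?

52

Set n(7n−5)/2 = 9334, giving 7n² − 5n − 18668 = 0.
The discriminant is 25 + 56·9334 = 522729, and √522729 = 723.
So n = (5 + 723) / 14 = 728/14 = 52.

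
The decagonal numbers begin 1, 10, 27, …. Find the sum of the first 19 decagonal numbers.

Σ i(4i−3) = 4Σi² − 3Σi over i = 1..19.
Σi = 190 and Σi² = 2470.
4·2470 − 3·190 = 9310.

9310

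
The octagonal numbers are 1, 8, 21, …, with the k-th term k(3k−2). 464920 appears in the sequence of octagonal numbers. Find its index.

394

Set n(3n−2) = 464920, giving 3n² − 2n − 464920 = 0.
The discriminant is 4 + 12·464920 = 5579044, and √5579044 = 2362.
So n = (2 + 2362) / 6 = 2364/6 = 394.
Check: 394·(3·394 − 2) = 464920. ✓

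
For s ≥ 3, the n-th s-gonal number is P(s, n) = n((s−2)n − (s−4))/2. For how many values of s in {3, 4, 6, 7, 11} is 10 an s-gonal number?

1

s = 3: P(3, 4) = 10. ✓
s = 4: P(4, 3) = 9 and P(4, 4) = 16; 10 is not s-gonal.
s = 6: P(6, 2) = 6 and P(6, 3) = 15; 10 is not s-gonal.
s = 7: P(7, 2) = 7 and P(7, 3) = 18; 10 is not s-gonal.
s = 11: P(11, 1) = 1 and P(11, 2) = 11; 10 is not s-gonal.
Hits: s ∈ {3} → 1.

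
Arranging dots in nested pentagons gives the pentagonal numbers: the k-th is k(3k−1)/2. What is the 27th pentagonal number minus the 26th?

Consecutive pentagonal numbers differ by 3n − 2: here 3·27 − 2 = 79.

79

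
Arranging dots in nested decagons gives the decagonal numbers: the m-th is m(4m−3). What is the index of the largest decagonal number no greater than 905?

15

Solve n(4n−3) ≤ 905 for integer n.
n = 15 gives 855 ≤ 905, while n = 16 gives 976 > 905; so the answer is index 15.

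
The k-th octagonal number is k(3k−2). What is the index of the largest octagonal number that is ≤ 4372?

38

Solve n(3n−2) ≤ 4372 for integer n.
n = 38 gives 4256 ≤ 4372, while n = 39 gives 4485 > 4372; so the answer is index 38.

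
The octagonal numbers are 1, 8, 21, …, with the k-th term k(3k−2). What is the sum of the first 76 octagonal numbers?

441826

Σ i(3i−2) = 3Σi² − 2Σi over i = 1..76.
Σi = 2926 and Σi² = 149226.
3·149226 − 2·2926 = 441826.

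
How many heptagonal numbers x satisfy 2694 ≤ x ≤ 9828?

The n-th heptagonal number is n(5n−3)/2.
Smallest index with value ≥ 2694: n = 34 (giving 2839).
Largest index with value ≤ 9828: n = 63 (giving 9828).
Indices 34 through 63: 30 terms.

30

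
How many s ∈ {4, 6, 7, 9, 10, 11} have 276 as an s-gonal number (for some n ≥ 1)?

1

s = 4: P(4, 16) = 256 and P(4, 17) = 289; 276 is not s-gonal.
s = 6: P(6, 12) = 276. ✓
s = 7: P(7, 10) = 235 and P(7, 11) = 286; 276 is not s-gonal.
s = 9: P(9, 9) = 261 and P(9, 10) = 325; 276 is not s-gonal.
s = 10: P(10, 8) = 232 and P(10, 9) = 297; 276 is not s-gonal.
s = 11: P(11, 8) = 260 and P(11, 9) = 333; 276 is not s-gonal.
Hits: s ∈ {6} → 1.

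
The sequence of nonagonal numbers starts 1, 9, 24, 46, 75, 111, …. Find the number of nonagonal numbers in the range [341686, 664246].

The n-th nonagonal number is n(7n−5)/2.
Smallest index with value ≥ 341686: n = 313 (giving 342109).
Largest index with value ≤ 664246: n = 436 (giving 664246).
Indices 313 through 436: 124 terms.

124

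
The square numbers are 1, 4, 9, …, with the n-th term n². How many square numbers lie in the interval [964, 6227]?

The n-th square number is n².
Smallest index with value ≥ 964: n = 32 (giving 1024).
Largest index with value ≤ 6227: n = 78 (giving 6084).
Indices 32 through 78: 47 terms.

47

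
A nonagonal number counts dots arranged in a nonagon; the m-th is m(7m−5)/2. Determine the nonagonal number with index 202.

142309

202·(7·202 − 5)/2 = 202·1409/2 = 142309.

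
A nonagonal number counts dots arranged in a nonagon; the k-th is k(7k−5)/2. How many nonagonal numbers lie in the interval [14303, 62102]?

69

The n-th nonagonal number is n(7n−5)/2.
Smallest index with value ≥ 14303: n = 65 (giving 14625).
Largest index with value ≤ 62102: n = 133 (giving 61579).
Indices 65 through 133: 69 terms.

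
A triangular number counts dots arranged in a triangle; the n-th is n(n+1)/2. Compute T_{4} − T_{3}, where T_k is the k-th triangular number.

4

Consecutive triangular numbers differ by n: T_{4} − T_{3} = 4.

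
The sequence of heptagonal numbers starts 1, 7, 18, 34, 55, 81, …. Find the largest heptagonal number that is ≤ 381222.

Solve n(5n−3)/2 ≤ 381222 for integer n.
n = 390 gives 379665 ≤ 381222, while n = 391 gives 381616 > 381222; so the answer is 379665.

379665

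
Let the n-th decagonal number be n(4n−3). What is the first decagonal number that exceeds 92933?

93177

Solve n(4n−3) > 92933 for integer n.
The largest n with value ≤ 92933 is 152 (since 91960 ≤ 92933 < 93177), so the first above is n = 153, value 93177.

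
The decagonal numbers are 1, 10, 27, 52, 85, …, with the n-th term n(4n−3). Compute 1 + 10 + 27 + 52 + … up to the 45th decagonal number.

Σ i(4i−3) = 4Σi² − 3Σi over i = 1..45.
Σi = 1035 and Σi² = 31395.
4·31395 − 3·1035 = 122475.

122475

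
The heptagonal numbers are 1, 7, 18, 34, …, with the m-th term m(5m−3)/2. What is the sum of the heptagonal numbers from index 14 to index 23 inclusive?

8485

Σ i(5i−3)/2 = (5Σi² − 3Σi) / 2 over i = 14..23.
Σi = 276 − 91 = 185 and Σi² = 4324 − 819 = 3505.
(5·3505 − 3·185) / 2 = 16970/2 = 8485.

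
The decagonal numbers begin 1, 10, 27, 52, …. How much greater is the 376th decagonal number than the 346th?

86550

376·(4·376 − 3) = 564376 and 346·(4·346 − 3) = 477826.
Difference: 564376 − 477826 = 86550.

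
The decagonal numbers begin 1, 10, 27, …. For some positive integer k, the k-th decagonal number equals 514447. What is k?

359

Set n(4n−3) = 514447, giving 4n² − 3n − 514447 = 0.
The discriminant is 9 + 16·514447 = 8231161, and √8231161 = 2869.
So n = (3 + 2869) / 8 = 2872/8 = 359.
Check: 359·(4·359 − 3) = 514447. ✓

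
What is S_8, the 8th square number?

The 8th square number is n² with n = 8.
8² = 64.

64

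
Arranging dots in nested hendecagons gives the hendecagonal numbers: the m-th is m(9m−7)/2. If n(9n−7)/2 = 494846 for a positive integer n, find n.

Set n(9n−7)/2 = 494846, giving 9n² − 7n − 989692 = 0.
So n = (7 + 5969) / 18 = 5976/18 = 332.

332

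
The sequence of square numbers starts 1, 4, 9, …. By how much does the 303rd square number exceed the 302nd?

n² − (n−1)² = 2n − 1, so 303² − 302² = 2·303 − 1 = 605.

605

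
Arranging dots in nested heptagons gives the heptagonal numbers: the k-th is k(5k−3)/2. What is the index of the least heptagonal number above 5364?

Solve n(5n−3)/2 > 5364 for integer n.
The largest n with value ≤ 5364 is 46 (since 5221 ≤ 5364 < 5452), so the first above is n = 47, value 5452.

47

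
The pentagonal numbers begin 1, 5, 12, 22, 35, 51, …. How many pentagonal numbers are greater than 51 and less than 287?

The n-th pentagonal number is n(3n−1)/2.
Smallest index with value > 51: n = 7 (giving 70).
Largest index with value < 287: n = 13 (giving 247).
Indices 7 through 13: 7 terms.

7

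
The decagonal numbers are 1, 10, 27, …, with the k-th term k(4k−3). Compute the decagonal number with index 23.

The 23rd decagonal number is n(4n−3) with n = 23.
23·(4·23 − 3) = 23·89 = 2047.

2047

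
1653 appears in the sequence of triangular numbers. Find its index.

Set n(n+1)/2 = 1653, giving n² + n − 3306 = 0.
The discriminant is 1 + 8·1653 = 13225, and √13225 = 115.
So n = (-1 + 115) / 2 = 114/2 = 57.

57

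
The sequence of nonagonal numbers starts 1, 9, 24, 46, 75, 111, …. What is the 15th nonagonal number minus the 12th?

15·(7·15 − 5)/2 = 750 and 12·(7·12 − 5)/2 = 474.
Difference: 750 − 474 = 276.

276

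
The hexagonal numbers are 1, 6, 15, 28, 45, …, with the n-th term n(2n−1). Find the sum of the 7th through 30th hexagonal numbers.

18284

Σ i(2i−1) = 2Σi² − Σi over i = 7..30.
Σi = 465 − 21 = 444 and Σi² = 9455 − 91 = 9364.
2·9364 − 1·444 = 18284.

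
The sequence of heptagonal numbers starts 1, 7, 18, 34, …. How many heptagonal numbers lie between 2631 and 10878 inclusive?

34

The n-th heptagonal number is n(5n−3)/2.
Smallest index with value ≥ 2631: n = 33 (giving 2673).
Largest index with value ≤ 10878: n = 66 (giving 10791).
Indices 33 through 66: 34 terms.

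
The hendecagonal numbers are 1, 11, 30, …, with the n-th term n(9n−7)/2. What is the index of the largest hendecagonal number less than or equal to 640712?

377

Solve n(9n−7)/2 ≤ 640712 for integer n.
n = 377 gives 638261 ≤ 640712, while n = 378 gives 641655 > 640712; so the answer is index 377.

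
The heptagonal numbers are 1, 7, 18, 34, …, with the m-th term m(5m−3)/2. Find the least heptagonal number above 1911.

Solve n(5n−3)/2 > 1911 for integer n.
The largest n with value ≤ 1911 is 27 (since 1782 ≤ 1911 < 1918), so the first above is n = 28, value 1918.

1918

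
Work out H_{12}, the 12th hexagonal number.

The 12th hexagonal number is n(2n−1) with n = 12.
12·(2·12 − 1) = 12·23 = 276.

276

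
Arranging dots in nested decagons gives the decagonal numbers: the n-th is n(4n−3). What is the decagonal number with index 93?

93·(4·93 − 3) = 93·369 = 34317.

34317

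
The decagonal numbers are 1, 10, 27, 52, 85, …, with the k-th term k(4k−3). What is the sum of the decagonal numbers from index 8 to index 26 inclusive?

Σ i(4i−3) = 4Σi² − 3Σi over i = 8..26.
Σi = 351 − 28 = 323 and Σi² = 6201 − 140 = 6061.
4·6061 − 3·323 = 23275.

23275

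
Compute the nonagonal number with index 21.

1491

The 21st nonagonal number is n(7n−5)/2 with n = 21.
21·(7·21 − 5)/2 = 21·142/2 = 21·71 = 1491.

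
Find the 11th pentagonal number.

11·(3·11 − 1)/2 = 11·32/2 = 11·16 = 176.

176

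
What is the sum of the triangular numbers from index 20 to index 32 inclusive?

4654

Σ i(i+1)/2 = (Σi² + Σi) / 2 over i = 20..32.
Σi = 528 − 190 = 338 and Σi² = 11440 − 2470 = 8970.
(1·8970 + 1·338) / 2 = 9308/2 = 4654.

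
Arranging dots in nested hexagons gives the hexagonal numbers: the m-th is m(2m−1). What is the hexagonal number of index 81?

13041

The 81st hexagonal number is n(2n−1) with n = 81.
81·(2·81 − 1) = 81·161 = 13041.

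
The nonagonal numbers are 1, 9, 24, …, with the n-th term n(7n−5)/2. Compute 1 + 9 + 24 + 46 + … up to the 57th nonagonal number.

Σ i(7i−5)/2 = (7Σi² − 5Σi) / 2 over i = 1..57.
Σi = 1653 and Σi² = 63365.
(7·63365 − 5·1653) / 2 = 435290/2 = 217645.

217645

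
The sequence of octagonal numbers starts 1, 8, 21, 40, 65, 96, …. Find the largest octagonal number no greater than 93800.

93633

Solve n(3n−2) ≤ 93800 for integer n.
n = 177 gives 93633 ≤ 93800, while n = 178 gives 94696 > 93800; so the answer is 93633.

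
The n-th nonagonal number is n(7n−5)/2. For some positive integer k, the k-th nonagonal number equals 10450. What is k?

55

Set n(7n−5)/2 = 10450, giving 7n² − 5n − 20900 = 0.
So n = (5 + 765) / 14 = 770/14 = 55.
Check: 55·(7·55 − 5)/2 = 10450. ✓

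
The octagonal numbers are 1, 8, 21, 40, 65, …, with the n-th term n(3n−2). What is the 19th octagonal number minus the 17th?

212

19·(3·19 − 2) = 1045 and 17·(3·17 − 2) = 833.
Difference: 1045 − 833 = 212.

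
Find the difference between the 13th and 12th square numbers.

25

n² − (n−1)² = 2n − 1, so 13² − 12² = 2·13 − 1 = 25.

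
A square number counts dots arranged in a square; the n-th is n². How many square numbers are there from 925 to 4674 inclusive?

38

The n-th square number is n².
Smallest index with value ≥ 925: n = 31 (giving 961).
Largest index with value ≤ 4674: n = 68 (giving 4624).
Indices 31 through 68: 38 terms.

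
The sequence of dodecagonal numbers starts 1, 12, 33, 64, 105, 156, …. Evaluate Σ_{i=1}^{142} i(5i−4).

Σ i(5i−4) = 5Σi² − 4Σi over i = 1..142.
Σi = 10153 and Σi² = 964535.
5·964535 − 4·10153 = 4782063.

4782063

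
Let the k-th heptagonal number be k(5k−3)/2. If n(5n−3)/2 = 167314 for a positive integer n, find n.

Set n(5n−3)/2 = 167314, giving 5n² − 3n − 334628 = 0.
So n = (3 + 2587) / 10 = 2590/10 = 259.
Check: 259·(5·259 − 3)/2 = 167314. ✓

259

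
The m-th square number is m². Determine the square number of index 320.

The 320th square number is n² with n = 320.
320² = 102400.

102400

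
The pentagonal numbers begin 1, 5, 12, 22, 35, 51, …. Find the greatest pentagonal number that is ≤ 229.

Solve n(3n−1)/2 ≤ 229 for integer n.
n = 12 gives 210 ≤ 229, while n = 13 gives 247 > 229; so the answer is 210.

210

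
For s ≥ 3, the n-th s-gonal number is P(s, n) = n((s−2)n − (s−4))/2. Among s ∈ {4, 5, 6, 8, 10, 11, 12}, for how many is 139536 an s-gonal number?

1

s = 4: P(4, 373) = 139129 and P(4, 374) = 139876; 139536 is not s-gonal.
s = 5: P(5, 305) = 139385 and P(5, 306) = 140301; 139536 is not s-gonal.
s = 6: P(6, 264) = 139128 and P(6, 265) = 140185; 139536 is not s-gonal.
s = 8: P(8, 216) = 139536. ✓
s = 10: P(10, 187) = 139315 and P(10, 188) = 140812; 139536 is not s-gonal.
s = 11: P(11, 176) = 138776 and P(11, 177) = 140361; 139536 is not s-gonal.
s = 12: P(12, 167) = 138777 and P(12, 168) = 140448; 139536 is not s-gonal.
Hits: s ∈ {8} → 1.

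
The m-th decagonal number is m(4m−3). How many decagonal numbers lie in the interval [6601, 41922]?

The n-th decagonal number is n(4n−3).
Smallest index with value ≥ 6601: n = 41 (giving 6601).
Largest index with value ≤ 41922: n = 102 (giving 41310).
Indices 41 through 102: 62 terms.

62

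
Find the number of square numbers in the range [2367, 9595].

49

The n-th square number is n².
Smallest index with value ≥ 2367: n = 49 (giving 2401).
Largest index with value ≤ 9595: n = 97 (giving 9409).
Indices 49 through 97: 49 terms.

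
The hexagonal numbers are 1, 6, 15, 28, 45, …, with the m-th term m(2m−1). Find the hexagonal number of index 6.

66

The 6th hexagonal number is n(2n−1) with n = 6.
6·(2·6 − 1) = 6·11 = 66.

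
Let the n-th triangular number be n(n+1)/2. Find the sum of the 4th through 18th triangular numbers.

1130

Σ i(i+1)/2 = (Σi² + Σi) / 2 over i = 4..18.
Σi = 171 − 6 = 165 and Σi² = 2109 − 14 = 2095.
(1·2095 + 1·165) / 2 = 2260/2 = 1130.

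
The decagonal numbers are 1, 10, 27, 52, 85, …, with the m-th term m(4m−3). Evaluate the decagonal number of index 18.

1242

The 18th decagonal number is n(4n−3) with n = 18.
18·(4·18 − 3) = 18·69 = 1242.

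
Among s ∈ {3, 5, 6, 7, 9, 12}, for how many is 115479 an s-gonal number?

s = 3: P(3, 480) = 115440 and P(3, 481) = 115921; 115479 is not s-gonal.
s = 5: P(5, 277) = 114955 and P(5, 278) = 115787; 115479 is not s-gonal.
s = 6: P(6, 240) = 114960 and P(6, 241) = 115921; 115479 is not s-gonal.
s = 7: P(7, 215) = 115240 and P(7, 216) = 116316; 115479 is not s-gonal.
s = 9: P(9, 182) = 115479. ✓
s = 12: P(12, 152) = 114912 and P(12, 153) = 116433; 115479 is not s-gonal.
Hits: s ∈ {9} → 1.

1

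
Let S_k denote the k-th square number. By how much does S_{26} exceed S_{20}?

276

26² = 676 and 20² = 400.
Difference: 676 − 400 = 276.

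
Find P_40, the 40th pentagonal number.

40·(3·40 − 1)/2 = 40·119/2 = 2380.

2380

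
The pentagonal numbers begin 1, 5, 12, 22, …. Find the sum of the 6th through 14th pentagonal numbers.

Σ i(3i−1)/2 = (3Σi² − Σi) / 2 over i = 6..14.
Σi = 105 − 15 = 90 and Σi² = 1015 − 55 = 960.
(3·960 − 1·90) / 2 = 2790/2 = 1395.

1395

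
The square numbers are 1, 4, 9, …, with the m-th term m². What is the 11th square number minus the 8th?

11² = 121 and 8² = 64.
Difference: 121 − 64 = 57.

57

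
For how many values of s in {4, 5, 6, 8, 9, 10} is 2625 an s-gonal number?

s = 4: P(4, 51) = 2601 and P(4, 52) = 2704; 2625 is not s-gonal.
s = 5: P(5, 42) = 2625. ✓
s = 6: P(6, 36) = 2556 and P(6, 37) = 2701; 2625 is not s-gonal.
s = 8: P(8, 29) = 2465 and P(8, 30) = 2640; 2625 is not s-gonal.
s = 9: P(9, 27) = 2484 and P(9, 28) = 2674; 2625 is not s-gonal.
s = 10: P(10, 25) = 2425 and P(10, 26) = 2626; 2625 is not s-gonal.
Hits: s ∈ {5} → 1.

1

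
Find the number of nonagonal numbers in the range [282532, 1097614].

The n-th nonagonal number is n(7n−5)/2.
Smallest index with value ≥ 282532: n = 285 (giving 283575).
Largest index with value ≤ 1097614: n = 560 (giving 1096200).
Indices 285 through 560: 276 terms.

276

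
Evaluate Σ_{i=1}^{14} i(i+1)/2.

560

Σ i(i+1)/2 = (Σi² + Σi) / 2 over i = 1..14.
Σi = 105 and Σi² = 1015.
(1·1015 + 1·105) / 2 = 1120/2 = 560.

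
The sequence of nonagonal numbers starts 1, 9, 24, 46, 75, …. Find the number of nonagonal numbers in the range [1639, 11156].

The n-th nonagonal number is n(7n−5)/2.
Smallest index with value ≥ 1639: n = 22 (giving 1639).
Largest index with value ≤ 11156: n = 56 (giving 10836).
Indices 22 through 56: 35 terms.

35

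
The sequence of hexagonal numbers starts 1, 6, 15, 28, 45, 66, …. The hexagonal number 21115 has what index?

103

Set n(2n−1) = 21115, giving 2n² − n − 21115 = 0.
The discriminant is 1 + 8·21115 = 168921, and √168921 = 411.
So n = (1 + 411) / 4 = 412/4 = 103.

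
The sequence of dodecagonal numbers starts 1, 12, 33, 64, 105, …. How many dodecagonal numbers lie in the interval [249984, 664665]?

142

The n-th dodecagonal number is n(5n−4).
Smallest index with value ≥ 249984: n = 224 (giving 249984).
Largest index with value ≤ 664665: n = 365 (giving 664665).
Indices 224 through 365: 142 terms.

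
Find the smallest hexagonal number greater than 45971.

46056

Solve n(2n−1) > 45971 for integer n.
The largest n with value ≤ 45971 is 151 (since 45451 ≤ 45971 < 46056), so the first above is n = 152, value 46056.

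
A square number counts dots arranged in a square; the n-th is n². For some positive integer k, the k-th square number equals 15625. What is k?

125

We need n² = 15625, so n = √15625 = 125.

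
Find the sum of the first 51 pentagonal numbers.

67626

Σ i(3i−1)/2 = (3Σi² − Σi) / 2 over i = 1..51.
Σi = 1326 and Σi² = 45526.
(3·45526 − 1·1326) / 2 = 135252/2 = 67626.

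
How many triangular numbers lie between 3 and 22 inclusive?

The n-th triangular number is n(n+1)/2.
Smallest index with value ≥ 3: n = 2 (giving 3).
Largest index with value ≤ 22: n = 6 (giving 21).
Indices 2 through 6: 5 terms.

5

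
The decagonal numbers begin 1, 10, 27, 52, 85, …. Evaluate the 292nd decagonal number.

340180

The 292nd decagonal number is n(4n−3) with n = 292.
292·(4·292 − 3) = 292·1165 = 340180.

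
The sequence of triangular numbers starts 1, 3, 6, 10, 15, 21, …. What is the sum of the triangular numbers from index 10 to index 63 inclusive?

Σ i(i+1)/2 = (Σi² + Σi) / 2 over i = 10..63.
Σi = 2016 − 45 = 1971 and Σi² = 85344 − 285 = 85059.
(1·85059 + 1·1971) / 2 = 87030/2 = 43515.

43515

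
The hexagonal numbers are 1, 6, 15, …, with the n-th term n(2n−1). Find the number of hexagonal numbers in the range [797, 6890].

38

The n-th hexagonal number is n(2n−1).
Smallest index with value ≥ 797: n = 21 (giving 861).
Largest index with value ≤ 6890: n = 58 (giving 6670).
Indices 21 through 58: 38 terms.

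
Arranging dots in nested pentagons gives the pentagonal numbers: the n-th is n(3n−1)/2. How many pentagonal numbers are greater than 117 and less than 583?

The n-th pentagonal number is n(3n−1)/2.
Smallest index with value > 117: n = 10 (giving 145).
Largest index with value < 583: n = 19 (giving 532).
Indices 10 through 19: 10 terms.

10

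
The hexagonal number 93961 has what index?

217

Set n(2n−1) = 93961, giving 2n² − n − 93961 = 0.
The discriminant is 1 + 8·93961 = 751689, and √751689 = 867.
So n = (1 + 867) / 4 = 868/4 = 217.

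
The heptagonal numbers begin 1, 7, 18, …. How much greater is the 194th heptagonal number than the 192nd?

1927

194·(5·194 − 3)/2 = 93799 and 192·(5·192 − 3)/2 = 91872.
Difference: 93799 − 91872 = 1927.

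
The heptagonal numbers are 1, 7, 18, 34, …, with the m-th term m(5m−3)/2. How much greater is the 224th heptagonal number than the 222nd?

2227

224·(5·224 − 3)/2 = 125104 and 222·(5·222 − 3)/2 = 122877.
Difference: 125104 − 122877 = 2227.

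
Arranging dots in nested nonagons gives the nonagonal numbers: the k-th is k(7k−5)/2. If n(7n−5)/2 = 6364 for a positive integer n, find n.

Set n(7n−5)/2 = 6364, giving 7n² − 5n − 12728 = 0.
So n = (5 + 597) / 14 = 602/14 = 43.

43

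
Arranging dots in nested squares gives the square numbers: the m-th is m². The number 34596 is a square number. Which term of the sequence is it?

186

We need n² = 34596, so n = √34596 = 186.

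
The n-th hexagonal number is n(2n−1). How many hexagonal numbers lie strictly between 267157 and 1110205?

The n-th hexagonal number is n(2n−1).
Smallest index with value > 267157: n = 366 (giving 267546).
Largest index with value < 1110205: n = 745 (giving 1109305).
Indices 366 through 745: 380 terms.

380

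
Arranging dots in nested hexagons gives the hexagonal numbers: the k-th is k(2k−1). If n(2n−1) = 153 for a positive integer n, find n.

9

Set n(2n−1) = 153, giving 2n² − n − 153 = 0.
So n = (1 + 35) / 4 = 36/4 = 9.
Check: 9·(2·9 − 1) = 153. ✓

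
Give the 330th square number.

The 330th square number is n² with n = 330.
330² = 108900.

108900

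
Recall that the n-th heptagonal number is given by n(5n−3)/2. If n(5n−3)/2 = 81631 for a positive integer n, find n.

181

Set n(5n−3)/2 = 81631, giving 5n² − 3n − 163262 = 0.
So n = (3 + 1807) / 10 = 1810/10 = 181.
Check: 181·(5·181 − 3)/2 = 81631. ✓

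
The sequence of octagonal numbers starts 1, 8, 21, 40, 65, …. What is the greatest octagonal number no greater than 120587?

Solve n(3n−2) ≤ 120587 for integer n.
n = 200 gives 119600 ≤ 120587, while n = 201 gives 120801 > 120587; so the answer is 119600.

119600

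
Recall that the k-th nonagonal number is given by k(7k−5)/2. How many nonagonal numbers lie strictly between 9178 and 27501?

37

The n-th nonagonal number is n(7n−5)/2.
Smallest index with value > 9178: n = 52 (giving 9334).
Largest index with value < 27501: n = 88 (giving 26884).
Indices 52 through 88: 37 terms.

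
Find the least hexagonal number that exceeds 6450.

Solve n(2n−1) > 6450 for integer n.
The largest n with value ≤ 6450 is 57 (since 6441 ≤ 6450 < 6670), so the first above is n = 58, value 6670.

6670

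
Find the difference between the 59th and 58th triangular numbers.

59

Consecutive triangular numbers differ by n: T_{59} − T_{58} = 59.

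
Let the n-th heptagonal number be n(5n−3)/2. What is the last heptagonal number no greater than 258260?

257121

Solve n(5n−3)/2 ≤ 258260 for integer n.
n = 321 gives 257121 ≤ 258260, while n = 322 gives 258727 > 258260; so the answer is 257121.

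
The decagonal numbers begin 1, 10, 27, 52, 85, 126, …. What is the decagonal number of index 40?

6280

40·(4·40 − 3) = 40·157 = 6280.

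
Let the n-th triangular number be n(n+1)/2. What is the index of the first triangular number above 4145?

Solve n(n+1)/2 > 4145 for integer n.
The largest n with value ≤ 4145 is 90 (since 4095 ≤ 4145 < 4186), so the first above is n = 91, value 4186.

91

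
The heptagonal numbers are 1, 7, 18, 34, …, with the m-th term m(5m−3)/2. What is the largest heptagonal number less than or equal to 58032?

57532

Solve n(5n−3)/2 ≤ 58032 for integer n.
n = 152 gives 57532 ≤ 58032, while n = 153 gives 58293 > 58032; so the answer is 57532.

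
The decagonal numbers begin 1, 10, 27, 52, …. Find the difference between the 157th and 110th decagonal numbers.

157·(4·157 − 3) = 98125 and 110·(4·110 − 3) = 48070.
Difference: 98125 − 48070 = 50055.

50055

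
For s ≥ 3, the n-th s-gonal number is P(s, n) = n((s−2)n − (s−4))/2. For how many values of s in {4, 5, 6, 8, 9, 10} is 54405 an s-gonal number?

2

s = 4: P(4, 233) = 54289 and P(4, 234) = 54756; 54405 is not s-gonal.
s = 5: P(5, 190) = 54055 and P(5, 191) = 54626; 54405 is not s-gonal.
s = 6: P(6, 165) = 54285 and P(6, 166) = 54946; 54405 is not s-gonal.
s = 8: P(8, 135) = 54405. ✓
s = 9: P(9, 125) = 54375 and P(9, 126) = 55251; 54405 is not s-gonal.
s = 10: P(10, 117) = 54405. ✓
Hits: s ∈ {8, 10} → 2.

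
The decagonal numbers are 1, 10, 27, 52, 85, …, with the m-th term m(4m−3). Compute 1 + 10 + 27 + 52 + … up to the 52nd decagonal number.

Σ i(4i−3) = 4Σi² − 3Σi over i = 1..52.
Σi = 1378 and Σi² = 48230.
4·48230 − 3·1378 = 188786.

188786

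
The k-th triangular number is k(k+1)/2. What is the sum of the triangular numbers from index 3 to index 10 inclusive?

Σ i(i+1)/2 = (Σi² + Σi) / 2 over i = 3..10.
Σi = 55 − 3 = 52 and Σi² = 385 − 5 = 380.
(1·380 + 1·52) / 2 = 432/2 = 216.

216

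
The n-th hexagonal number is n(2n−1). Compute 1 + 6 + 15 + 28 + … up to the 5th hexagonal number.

Σ i(2i−1) = 2Σi² − Σi over i = 1..5.
Σi = 15 and Σi² = 55.
2·55 − 1·15 = 95.

95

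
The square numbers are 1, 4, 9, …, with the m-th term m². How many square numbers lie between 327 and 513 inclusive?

The n-th square number is n².
Smallest index with value ≥ 327: n = 19 (giving 361).
Largest index with value ≤ 513: n = 22 (giving 484).
Indices 19 through 22: 4 terms.

4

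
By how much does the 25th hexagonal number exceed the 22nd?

25·(2·25 − 1) = 1225 and 22·(2·22 − 1) = 946.
Difference: 1225 − 946 = 279.

279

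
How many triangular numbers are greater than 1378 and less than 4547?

42

The n-th triangular number is n(n+1)/2.
Smallest index with value > 1378: n = 53 (giving 1431).
Largest index with value < 4547: n = 94 (giving 4465).
Indices 53 through 94: 42 terms.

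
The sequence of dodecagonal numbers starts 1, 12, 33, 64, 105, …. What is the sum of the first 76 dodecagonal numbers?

734426

Σ i(5i−4) = 5Σi² − 4Σi over i = 1..76.
Σi = 2926 and Σi² = 149226.
5·149226 − 4·2926 = 734426.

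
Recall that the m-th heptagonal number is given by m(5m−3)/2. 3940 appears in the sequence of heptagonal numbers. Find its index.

40

Set n(5n−3)/2 = 3940, giving 5n² − 3n − 7880 = 0.
So n = (3 + 397) / 10 = 400/10 = 40.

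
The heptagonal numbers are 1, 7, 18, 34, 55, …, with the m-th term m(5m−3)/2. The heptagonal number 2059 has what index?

Set n(5n−3)/2 = 2059, giving 5n² − 3n − 4118 = 0.
The discriminant is 9 + 40·2059 = 82369, and √82369 = 287.
So n = (3 + 287) / 10 = 290/10 = 29.

29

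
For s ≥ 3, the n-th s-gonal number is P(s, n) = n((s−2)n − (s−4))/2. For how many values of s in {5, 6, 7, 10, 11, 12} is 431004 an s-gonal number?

1

s = 5: P(5, 536) = 430676 and P(5, 537) = 432285; 431004 is not s-gonal.
s = 6: P(6, 464) = 430128 and P(6, 465) = 431985; 431004 is not s-gonal.
s = 7: P(7, 415) = 429940 and P(7, 416) = 432016; 431004 is not s-gonal.
s = 10: P(10, 328) = 429352 and P(10, 329) = 431977; 431004 is not s-gonal.
s = 11: P(11, 309) = 428583 and P(11, 310) = 431365; 431004 is not s-gonal.
s = 12: P(12, 294) = 431004. ✓
Hits: s ∈ {12} → 1.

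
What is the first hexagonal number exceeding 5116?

5151

Solve n(2n−1) > 5116 for integer n.
The largest n with value ≤ 5116 is 50 (since 4950 ≤ 5116 < 5151), so the first above is n = 51, value 5151.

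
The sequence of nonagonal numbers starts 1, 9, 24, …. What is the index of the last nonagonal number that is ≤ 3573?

Solve n(7n−5)/2 ≤ 3573 for integer n.
n = 32 gives 3504 ≤ 3573, while n = 33 gives 3729 > 3573; so the answer is index 32.

32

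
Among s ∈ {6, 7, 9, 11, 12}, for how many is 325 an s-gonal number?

2

s = 6: P(6, 13) = 325. ✓
s = 7: P(7, 11) = 286 and P(7, 12) = 342; 325 is not s-gonal.
s = 9: P(9, 10) = 325. ✓
s = 11: P(11, 8) = 260 and P(11, 9) = 333; 325 is not s-gonal.
s = 12: P(12, 8) = 288 and P(12, 9) = 369; 325 is not s-gonal.
Hits: s ∈ {6, 9} → 2.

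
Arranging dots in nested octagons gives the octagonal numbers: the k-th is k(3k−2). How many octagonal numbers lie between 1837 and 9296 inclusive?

The n-th octagonal number is n(3n−2).
Smallest index with value ≥ 1837: n = 26 (giving 1976).
Largest index with value ≤ 9296: n = 56 (giving 9296).
Indices 26 through 56: 31 terms.

31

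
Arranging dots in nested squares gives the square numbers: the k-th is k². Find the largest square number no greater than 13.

Solve n² ≤ 13 for integer n.
n = 3 gives 9 ≤ 13, while n = 4 gives 16 > 13; so the answer is 9.

9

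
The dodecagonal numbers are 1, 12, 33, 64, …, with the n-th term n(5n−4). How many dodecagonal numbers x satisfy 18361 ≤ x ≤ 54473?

44

The n-th dodecagonal number is n(5n−4).
Smallest index with value ≥ 18361: n = 61 (giving 18361).
Largest index with value ≤ 54473: n = 104 (giving 53664).
Indices 61 through 104: 44 terms.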